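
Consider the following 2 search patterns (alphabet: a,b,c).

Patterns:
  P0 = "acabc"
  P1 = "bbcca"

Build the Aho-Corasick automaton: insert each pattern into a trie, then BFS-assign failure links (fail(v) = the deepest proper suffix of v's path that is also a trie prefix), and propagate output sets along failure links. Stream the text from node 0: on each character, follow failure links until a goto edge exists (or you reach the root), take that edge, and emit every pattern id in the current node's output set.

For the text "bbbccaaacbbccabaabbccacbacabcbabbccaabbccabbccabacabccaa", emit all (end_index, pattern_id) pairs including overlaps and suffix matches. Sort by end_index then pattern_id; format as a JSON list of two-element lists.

Construct AC machine:
Trie nodes:
  n0 'ε': a→1 b→6
  n1 'a': c→2
  n2 'ac': a→3
  n3 'aca': b→4
  n4 'acab': c→5
  n5 'acabc': ·  ←P0
  n6 'b': b→7
  n7 'bb': c→8
  n8 'bbc': c→9
  n9 'bbcc': a→10
  n10 'bbcca': ·  ←P1

BFS fail/out derivation:
  fail(1) 'a': from fail(0)=0 chase 'a': 0 ⇒ 0;  out=∅∪out(0)=∅
  fail(6) 'b': from fail(0)=0 chase 'b': 0 ⇒ 0;  out=∅∪out(0)=∅
  fail(2) 'ac': from fail(1)=0 chase 'c': 0 ⇒ 0;  out=∅∪out(0)=∅
  fail(7) 'bb': from fail(6)=0 chase 'b': 0 ⇒ 6;  out=∅∪out(6)=∅
  fail(3) 'aca': from fail(2)=0 chase 'a': 0 ⇒ 1;  out=∅∪out(1)=∅
  fail(8) 'bbc': from fail(7)=6 chase 'c': 6→0 ⇒ 0;  out=∅∪out(0)=∅
  fail(4) 'acab': from fail(3)=1 chase 'b': 1→0 ⇒ 6;  out=∅∪out(6)=∅
  fail(9) 'bbcc': from fail(8)=0 chase 'c': 0 ⇒ 0;  out=∅∪out(0)=∅
  fail(5) 'acabc': from fail(4)=6 chase 'c': 6→0 ⇒ 0;  out={0}∪out(0)={0}
  fail(10) 'bbcca': from fail(9)=0 chase 'a': 0 ⇒ 1;  out={1}∪out(1)={1}

Text stream:
pos 0 'b': at 6
pos 1 'b': at 7
pos 2 'b': at 7 (via fail)
pos 3 'c': at 8
pos 4 'c': at 9
pos 5 'a': at 10  ** P1@[1:5]
pos 6 'a': at 1 (via fail)
pos 7 'a': at 1 (via fail)
pos 8 'c': at 2
pos 9 'b': at 6 (via fail)
pos 10 'b': at 7
pos 11 'c': at 8
pos 12 'c': at 9
pos 13 'a': at 10  ** P1@[9:13]
pos 14 'b': at 6 (via fail)
pos 15 'a': at 1 (via fail)
pos 16 'a': at 1 (via fail)
pos 17 'b': at 6 (via fail)
pos 18 'b': at 7
pos 19 'c': at 8
pos 20 'c': at 9
pos 21 'a': at 10  ** P1@[17:21]
pos 22 'c': at 2 (via fail)
pos 23 'b': at 6 (via fail)
pos 24 'a': at 1 (via fail)
pos 25 'c': at 2
pos 26 'a': at 3
pos 27 'b': at 4
pos 28 'c': at 5  ** P0@[24:28]
pos 29 'b': at 6 (via fail)
pos 30 'a': at 1 (via fail)
pos 31 'b': at 6 (via fail)
pos 32 'b': at 7
pos 33 'c': at 8
pos 34 'c': at 9
pos 35 'a': at 10  ** P1@[31:35]
pos 36 'a': at 1 (via fail)
pos 37 'b': at 6 (via fail)
pos 38 'b': at 7
pos 39 'c': at 8
pos 40 'c': at 9
pos 41 'a': at 10  ** P1@[37:41]
pos 42 'b': at 6 (via fail)
pos 43 'b': at 7
pos 44 'c': at 8
pos 45 'c': at 9
pos 46 'a': at 10  ** P1@[42:46]
pos 47 'b': at 6 (via fail)
pos 48 'a': at 1 (via fail)
pos 49 'c': at 2
pos 50 'a': at 3
pos 51 'b': at 4
pos 52 'c': at 5  ** P0@[48:52]
pos 53 'c': at 0 (via fail)
pos 54 'a': at 1
pos 55 'a': at 1 (via fail)

Matches: [[5,1],[13,1],[21,1],[28,0],[35,1],[41,1],[46,1],[52,0]]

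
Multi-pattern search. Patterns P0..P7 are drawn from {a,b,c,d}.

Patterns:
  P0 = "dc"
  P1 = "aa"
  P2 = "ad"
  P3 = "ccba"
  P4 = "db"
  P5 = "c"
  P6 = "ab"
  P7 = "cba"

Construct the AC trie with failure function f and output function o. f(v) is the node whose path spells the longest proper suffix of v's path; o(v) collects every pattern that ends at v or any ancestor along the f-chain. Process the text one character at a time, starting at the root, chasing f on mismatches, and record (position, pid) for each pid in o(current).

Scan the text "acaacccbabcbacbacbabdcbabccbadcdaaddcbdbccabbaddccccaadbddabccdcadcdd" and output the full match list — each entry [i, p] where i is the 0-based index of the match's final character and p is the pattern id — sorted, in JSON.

Build automaton:
Trie nodes:
  n0 'ε': a→3 c→6 d→1
  n1 'd': b→10 c→2
  n2 'dc': ·  [P0 ends]
  n3 'a': a→4 b→11 d→5
  n4 'aa': ·  [P1 ends]
  n5 'ad': ·  [P2 ends]
  n6 'c': b→12 c→7  [P5 ends]
  n7 'cc': b→8
  n8 'ccb': a→9
  n9 'ccba': ·  [P3 ends]
  n10 'db': ·  [P4 ends]
  n11 'ab': ·  [P6 ends]
  n12 'cb': a→13
  n13 'cba': ·  [P7 ends]

Failure links (BFS by depth):
  fail(1) 'd': from fail(0)=0 chase 'd': 0 ⇒ 0;  out=∅∪out(0)=∅
  fail(3) 'a': from fail(0)=0 chase 'a': 0 ⇒ 0;  out=∅∪out(0)=∅
  fail(6) 'c': from fail(0)=0 chase 'c': 0 ⇒ 0;  out={5}∪out(0)={5}
  fail(2) 'dc': from fail(1)=0 chase 'c': 0 ⇒ 6;  out={0}∪out(6)={0,5}
  fail(4) 'aa': from fail(3)=0 chase 'a': 0 ⇒ 3;  out={1}∪out(3)={1}
  fail(5) 'ad': from fail(3)=0 chase 'd': 0 ⇒ 1;  out={2}∪out(1)={2}
  fail(7) 'cc': from fail(6)=0 chase 'c': 0 ⇒ 6;  out=∅∪out(6)={5}
  fail(10) 'db': from fail(1)=0 chase 'b': 0 ⇒ 0;  out={4}∪out(0)={4}
  fail(11) 'ab': from fail(3)=0 chase 'b': 0 ⇒ 0;  out={6}∪out(0)={6}
  fail(12) 'cb': from fail(6)=0 chase 'b': 0 ⇒ 0;  out=∅∪out(0)=∅
  fail(8) 'ccb': from fail(7)=6 chase 'b': 6 ⇒ 12;  out=∅∪out(12)=∅
  fail(13) 'cba': from fail(12)=0 chase 'a': 0 ⇒ 3;  out={7}∪out(3)={7}
  fail(9) 'ccba': from fail(8)=12 chase 'a': 12 ⇒ 13;  out={3}∪out(13)={3,7}

Run:
[0] read 'a'  n0⇒n3
[1] read 'c'  n3⇒n6 (fail-walked)  ** P5@[1:1]
[2] read 'a'  n6⇒n3 (fail-walked)
[3] read 'a'  n3⇒n4  ** P1@[2:3]
[4] read 'c'  n4⇒n6 (fail-walked)  ** P5@[4:4]
[5] read 'c'  n6⇒n7  ** P5@[5:5]
[6] read 'c'  n7⇒n7 (fail-walked)  ** P5@[6:6]
[7] read 'b'  n7⇒n8
[8] read 'a'  n8⇒n9  ** P3@[5:8],P7@[6:8]
[9] read 'b'  n9⇒n11 (fail-walked)  ** P6@[8:9]
[10] read 'c'  n11⇒n6 (fail-walked)  ** P5@[10:10]
[11] read 'b'  n6⇒n12
[12] read 'a'  n12⇒n13  ** P7@[10:12]
[13] read 'c'  n13⇒n6 (fail-walked)  ** P5@[13:13]
[14] read 'b'  n6⇒n12
[15] read 'a'  n12⇒n13  ** P7@[13:15]
[16] read 'c'  n13⇒n6 (fail-walked)  ** P5@[16:16]
[17] read 'b'  n6⇒n12
[18] read 'a'  n12⇒n13  ** P7@[16:18]
[19] read 'b'  n13⇒n11 (fail-walked)  ** P6@[18:19]
[20] read 'd'  n11⇒n1 (fail-walked)
[21] read 'c'  n1⇒n2  ** P0@[20:21],P5@[21:21]
[22] read 'b'  n2⇒n12 (fail-walked)
[23] read 'a'  n12⇒n13  ** P7@[21:23]
[24] read 'b'  n13⇒n11 (fail-walked)  ** P6@[23:24]
[25] read 'c'  n11⇒n6 (fail-walked)  ** P5@[25:25]
[26] read 'c'  n6⇒n7  ** P5@[26:26]
[27] read 'b'  n7⇒n8
[28] read 'a'  n8⇒n9  ** P3@[25:28],P7@[26:28]
[29] read 'd'  n9⇒n5 (fail-walked)  ** P2@[28:29]
[30] read 'c'  n5⇒n2 (fail-walked)  ** P0@[29:30],P5@[30:30]
[31] read 'd'  n2⇒n1 (fail-walked)
[32] read 'a'  n1⇒n3 (fail-walked)
[33] read 'a'  n3⇒n4  ** P1@[32:33]
[34] read 'd'  n4⇒n5 (fail-walked)  ** P2@[33:34]
[35] read 'd'  n5⇒n1 (fail-walked)
[36] read 'c'  n1⇒n2  ** P0@[35:36],P5@[36:36]
[37] read 'b'  n2⇒n12 (fail-walked)
[38] read 'd'  n12⇒n1 (fail-walked)
[39] read 'b'  n1⇒n10  ** P4@[38:39]
[40] read 'c'  n10⇒n6 (fail-walked)  ** P5@[40:40]
[41] read 'c'  n6⇒n7  ** P5@[41:41]
[42] read 'a'  n7⇒n3 (fail-walked)
[43] read 'b'  n3⇒n11  ** P6@[42:43]
[44] read 'b'  n11⇒n0 (fail-walked)
[45] read 'a'  n0⇒n3
[46] read 'd'  n3⇒n5  ** P2@[45:46]
[47] read 'd'  n5⇒n1 (fail-walked)
[48] read 'c'  n1⇒n2  ** P0@[47:48],P5@[48:48]
[49] read 'c'  n2⇒n7 (fail-walked)  ** P5@[49:49]
[50] read 'c'  n7⇒n7 (fail-walked)  ** P5@[50:50]
[51] read 'c'  n7⇒n7 (fail-walked)  ** P5@[51:51]
[52] read 'a'  n7⇒n3 (fail-walked)
[53] read 'a'  n3⇒n4  ** P1@[52:53]
[54] read 'd'  n4⇒n5 (fail-walked)  ** P2@[53:54]
[55] read 'b'  n5⇒n10 (fail-walked)  ** P4@[54:55]
[56] read 'd'  n10⇒n1 (fail-walked)
[57] read 'd'  n1⇒n1 (fail-walked)
[58] read 'a'  n1⇒n3 (fail-walked)
[59] read 'b'  n3⇒n11  ** P6@[58:59]
[60] read 'c'  n11⇒n6 (fail-walked)  ** P5@[60:60]
[61] read 'c'  n6⇒n7  ** P5@[61:61]
[62] read 'd'  n7⇒n1 (fail-walked)
[63] read 'c'  n1⇒n2  ** P0@[62:63],P5@[63:63]
[64] read 'a'  n2⇒n3 (fail-walked)
[65] read 'd'  n3⇒n5  ** P2@[64:65]
[66] read 'c'  n5⇒n2 (fail-walked)  ** P0@[65:66],P5@[66:66]
[67] read 'd'  n2⇒n1 (fail-walked)
[68] read 'd'  n1⇒n1 (fail-walked)

Result: [[1,5],[3,1],[4,5],[5,5],[6,5],[8,3],[8,7],[9,6],[10,5],[12,7],[13,5],[15,7],[16,5],[18,7],[19,6],[21,0],[21,5],[23,7],[24,6],[25,5],[26,5],[28,3],[28,7],[29,2],[30,0],[30,5],[33,1],[34,2],[36,0],[36,5],[39,4],[40,5],[41,5],[43,6],[46,2],[48,0],[48,5],[49,5],[50,5],[51,5],[53,1],[54,2],[55,4],[59,6],[60,5],[61,5],[63,0],[63,5],[65,2],[66,0],[66,5]]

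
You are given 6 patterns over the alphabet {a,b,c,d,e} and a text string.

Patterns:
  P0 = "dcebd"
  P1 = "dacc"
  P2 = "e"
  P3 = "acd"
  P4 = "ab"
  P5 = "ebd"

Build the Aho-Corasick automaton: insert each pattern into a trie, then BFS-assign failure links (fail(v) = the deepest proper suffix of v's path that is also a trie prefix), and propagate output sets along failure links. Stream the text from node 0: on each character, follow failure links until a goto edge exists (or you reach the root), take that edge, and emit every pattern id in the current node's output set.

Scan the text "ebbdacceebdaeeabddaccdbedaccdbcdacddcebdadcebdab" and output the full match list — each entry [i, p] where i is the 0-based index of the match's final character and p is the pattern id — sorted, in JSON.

Build automaton:
Trie (insert patterns):
  n0 'ε': a→10 d→1 e→9
  n1 'd': a→6 c→2
  n2 'dc': e→3
  n3 'dce': b→4
  n4 'dceb': d→5
  n5 'dcebd': ·  [P0 ends]
  n6 'da': c→7
  n7 'dac': c→8
  n8 'dacc': ·  [P1 ends]
  n9 'e': b→14  [P2 ends]
  n10 'a': b→13 c→11
  n11 'ac': d→12
  n12 'acd': ·  [P3 ends]
  n13 'ab': ·  [P4 ends]
  n14 'eb': d→15
  n15 'ebd': ·  [P5 ends]

Failure links (BFS by depth):
  n1('d'): parent n0 fail=0; on 'd' 0 → fail=0;  out ∅∪∅=∅
  n9('e'): parent n0 fail=0; on 'e' 0 → fail=0;  out {2}∪∅={2}
  n10('a'): parent n0 fail=0; on 'a' 0 → fail=0;  out ∅∪∅=∅
  n2('dc'): parent n1 fail=0; on 'c' 0 → fail=0;  out ∅∪∅=∅
  n6('da'): parent n1 fail=0; on 'a' 0 → fail=10;  out ∅∪∅=∅
  n11('ac'): parent n10 fail=0; on 'c' 0 → fail=0;  out ∅∪∅=∅
  n13('ab'): parent n10 fail=0; on 'b' 0 → fail=0;  out {4}∪∅={4}
  n14('eb'): parent n9 fail=0; on 'b' 0 → fail=0;  out ∅∪∅=∅
  n3('dce'): parent n2 fail=0; on 'e' 0 → fail=9;  out ∅∪{2}={2}
  n7('dac'): parent n6 fail=10; on 'c' 10 → fail=11;  out ∅∪∅=∅
  n12('acd'): parent n11 fail=0; on 'd' 0 → fail=1;  out {3}∪∅={3}
  n15('ebd'): parent n14 fail=0; on 'd' 0 → fail=1;  out {5}∪∅={5}
  n4('dceb'): parent n3 fail=9; on 'b' 9 → fail=14;  out ∅∪∅=∅
  n8('dacc'): parent n7 fail=11; on 'c' 11→0 → fail=0;  out {1}∪∅={1}
  n5('dcebd'): parent n4 fail=14; on 'd' 14 → fail=15;  out {0}∪{5}={0,5}

Scan:
pos 0 'e': at 9  ** P2@[0:0]
pos 1 'b': at 14
pos 2 'b': at 0 (via fail)
pos 3 'd': at 1
pos 4 'a': at 6
pos 5 'c': at 7
pos 6 'c': at 8  ** P1@[3:6]
pos 7 'e': at 9 (via fail)  ** P2@[7:7]
pos 8 'e': at 9 (via fail)  ** P2@[8:8]
pos 9 'b': at 14
pos 10 'd': at 15  ** P5@[8:10]
pos 11 'a': at 6 (via fail)
pos 12 'e': at 9 (via fail)  ** P2@[12:12]
pos 13 'e': at 9 (via fail)  ** P2@[13:13]
pos 14 'a': at 10 (via fail)
pos 15 'b': at 13  ** P4@[14:15]
pos 16 'd': at 1 (via fail)
pos 17 'd': at 1 (via fail)
pos 18 'a': at 6
pos 19 'c': at 7
pos 20 'c': at 8  ** P1@[17:20]
pos 21 'd': at 1 (via fail)
pos 22 'b': at 0 (via fail)
pos 23 'e': at 9  ** P2@[23:23]
pos 24 'd': at 1 (via fail)
pos 25 'a': at 6
pos 26 'c': at 7
pos 27 'c': at 8  ** P1@[24:27]
pos 28 'd': at 1 (via fail)
pos 29 'b': at 0 (via fail)
pos 30 'c': at 0
pos 31 'd': at 1
pos 32 'a': at 6
pos 33 'c': at 7
pos 34 'd': at 12 (via fail)  ** P3@[32:34]
pos 35 'd': at 1 (via fail)
pos 36 'c': at 2
pos 37 'e': at 3  ** P2@[37:37]
pos 38 'b': at 4
pos 39 'd': at 5  ** P0@[35:39],P5@[37:39]
pos 40 'a': at 6 (via fail)
pos 41 'd': at 1 (via fail)
pos 42 'c': at 2
pos 43 'e': at 3  ** P2@[43:43]
pos 44 'b': at 4
pos 45 'd': at 5  ** P0@[41:45],P5@[43:45]
pos 46 'a': at 6 (via fail)
pos 47 'b': at 13 (via fail)  ** P4@[46:47]

Result: [[0,2],[6,1],[7,2],[8,2],[10,5],[12,2],[13,2],[15,4],[20,1],[23,2],[27,1],[34,3],[37,2],[39,0],[39,5],[43,2],[45,0],[45,5],[47,4]]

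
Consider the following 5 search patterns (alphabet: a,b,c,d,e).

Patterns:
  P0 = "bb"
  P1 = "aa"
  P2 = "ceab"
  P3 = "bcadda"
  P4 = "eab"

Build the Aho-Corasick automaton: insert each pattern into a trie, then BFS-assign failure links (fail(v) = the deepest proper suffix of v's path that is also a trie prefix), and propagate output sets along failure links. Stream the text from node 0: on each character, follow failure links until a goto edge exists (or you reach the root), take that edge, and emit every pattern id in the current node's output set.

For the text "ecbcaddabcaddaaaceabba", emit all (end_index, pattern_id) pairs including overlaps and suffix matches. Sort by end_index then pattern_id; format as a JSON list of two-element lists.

Construct AC machine:
Trie nodes:
  0='ε' goto a→3 b→1 c→5 e→14
  1='b' goto b→2 c→9
  2='bb' goto ·  [P0 ends]
  3='a' goto a→4
  4='aa' goto ·  [P1 ends]
  5='c' goto e→6
  6='ce' goto a→7
  7='cea' goto b→8
  8='ceab' goto ·  [P2 ends]
  9='bc' goto a→10
  10='bca' goto d→11
  11='bcad' goto d→12
  12='bcadd' goto a→13
  13='bcadda' goto ·  [P3 ends]
  14='e' goto a→15
  15='ea' goto b→16
  16='eab' goto ·  [P4 ends]

Failure links (BFS by depth):
  n1('b'): parent n0 fail=0; on 'b' 0 → fail=0;  out ∅∪∅=∅
  n3('a'): parent n0 fail=0; on 'a' 0 → fail=0;  out ∅∪∅=∅
  n5('c'): parent n0 fail=0; on 'c' 0 → fail=0;  out ∅∪∅=∅
  n14('e'): parent n0 fail=0; on 'e' 0 → fail=0;  out ∅∪∅=∅
  n2('bb'): parent n1 fail=0; on 'b' 0 → fail=1;  out {0}∪∅={0}
  n4('aa'): parent n3 fail=0; on 'a' 0 → fail=3;  out {1}∪∅={1}
  n6('ce'): parent n5 fail=0; on 'e' 0 → fail=14;  out ∅∪∅=∅
  n9('bc'): parent n1 fail=0; on 'c' 0 → fail=5;  out ∅∪∅=∅
  n15('ea'): parent n14 fail=0; on 'a' 0 → fail=3;  out ∅∪∅=∅
  n7('cea'): parent n6 fail=14; on 'a' 14 → fail=15;  out ∅∪∅=∅
  n10('bca'): parent n9 fail=5; on 'a' 5→0 → fail=3;  out ∅∪∅=∅
  n16('eab'): parent n15 fail=3; on 'b' 3→0 → fail=1;  out {4}∪∅={4}
  n8('ceab'): parent n7 fail=15; on 'b' 15 → fail=16;  out {2}∪{4}={2,4}
  n11('bcad'): parent n10 fail=3; on 'd' 3→0 → fail=0;  out ∅∪∅=∅
  n12('bcadd'): parent n11 fail=0; on 'd' 0 → fail=0;  out ∅∪∅=∅
  n13('bcadda'): parent n12 fail=0; on 'a' 0 → fail=3;  out {3}∪∅={3}

Text stream:
pos 0 'e': at 14
pos 1 'c': at 5 ·f
pos 2 'b': at 1 ·f
pos 3 'c': at 9
pos 4 'a': at 10
pos 5 'd': at 11
pos 6 'd': at 12
pos 7 'a': at 13  → match P3@[2:7]
pos 8 'b': at 1 ·f
pos 9 'c': at 9
pos 10 'a': at 10
pos 11 'd': at 11
pos 12 'd': at 12
pos 13 'a': at 13  → match P3@[8:13]
pos 14 'a': at 4 ·f  → match P1@[13:14]
pos 15 'a': at 4 ·f  → match P1@[14:15]
pos 16 'c': at 5 ·f
pos 17 'e': at 6
pos 18 'a': at 7
pos 19 'b': at 8  → match P2@[16:19],P4@[17:19]
pos 20 'b': at 2 ·f  → match P0@[19:20]
pos 21 'a': at 3 ·f

All matches (sorted): [[7,3],[13,3],[14,1],[15,1],[19,2],[19,4],[20,0]]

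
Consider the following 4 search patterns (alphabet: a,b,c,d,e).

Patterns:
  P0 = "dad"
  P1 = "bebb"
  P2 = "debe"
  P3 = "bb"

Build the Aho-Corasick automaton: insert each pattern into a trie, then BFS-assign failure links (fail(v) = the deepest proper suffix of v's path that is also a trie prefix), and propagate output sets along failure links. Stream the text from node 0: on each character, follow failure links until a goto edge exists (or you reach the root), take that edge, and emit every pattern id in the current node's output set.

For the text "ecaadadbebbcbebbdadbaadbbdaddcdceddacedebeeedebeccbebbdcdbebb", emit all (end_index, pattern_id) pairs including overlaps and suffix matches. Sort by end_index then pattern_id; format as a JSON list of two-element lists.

Build:
Trie (insert patterns):
  n0 'ε': b→4 d→1
  n1 'd': a→2 e→8
  n2 'da': d→3
  n3 'dad': ·  [P0 ends]
  n4 'b': b→11 e→5
  n5 'be': b→6
  n6 'beb': b→7
  n7 'bebb': ·  [P1 ends]
  n8 'de': b→9
  n9 'deb': e→10
  n10 'debe': ·  [P2 ends]
  n11 'bb': ·  [P3 ends]

Failure links (BFS by depth):
  n1('d'): parent n0 fail=0; on 'd' 0 → fail=0;  out ∅∪∅=∅
  n4('b'): parent n0 fail=0; on 'b' 0 → fail=0;  out ∅∪∅=∅
  n2('da'): parent n1 fail=0; on 'a' 0 → fail=0;  out ∅∪∅=∅
  n5('be'): parent n4 fail=0; on 'e' 0 → fail=0;  out ∅∪∅=∅
  n8('de'): parent n1 fail=0; on 'e' 0 → fail=0;  out ∅∪∅=∅
  n11('bb'): parent n4 fail=0; on 'b' 0 → fail=4;  out {3}∪∅={3}
  n3('dad'): parent n2 fail=0; on 'd' 0 → fail=1;  out {0}∪∅={0}
  n6('beb'): parent n5 fail=0; on 'b' 0 → fail=4;  out ∅∪∅=∅
  n9('deb'): parent n8 fail=0; on 'b' 0 → fail=4;  out ∅∪∅=∅
  n7('bebb'): parent n6 fail=4; on 'b' 4 → fail=11;  out {1}∪{3}={1,3}
  n10('debe'): parent n9 fail=4; on 'e' 4 → fail=5;  out {2}∪∅={2}

Scan:
pos 0 'e': at 0
pos 1 'c': at 0
pos 2 'a': at 0
pos 3 'a': at 0
pos 4 'd': at 1
pos 5 'a': at 2
pos 6 'd': at 3  emit P0@[4:6]
pos 7 'b': at 4 (via fail)
pos 8 'e': at 5
pos 9 'b': at 6
pos 10 'b': at 7  emit P1@[7:10],P3@[9:10]
pos 11 'c': at 0 (via fail)
pos 12 'b': at 4
pos 13 'e': at 5
pos 14 'b': at 6
pos 15 'b': at 7  emit P1@[12:15],P3@[14:15]
pos 16 'd': at 1 (via fail)
pos 17 'a': at 2
pos 18 'd': at 3  emit P0@[16:18]
pos 19 'b': at 4 (via fail)
pos 20 'a': at 0 (via fail)
pos 21 'a': at 0
pos 22 'd': at 1
pos 23 'b': at 4 (via fail)
pos 24 'b': at 11  emit P3@[23:24]
pos 25 'd': at 1 (via fail)
pos 26 'a': at 2
pos 27 'd': at 3  emit P0@[25:27]
pos 28 'd': at 1 (via fail)
pos 29 'c': at 0 (via fail)
pos 30 'd': at 1
pos 31 'c': at 0 (via fail)
pos 32 'e': at 0
pos 33 'd': at 1
pos 34 'd': at 1 (via fail)
pos 35 'a': at 2
pos 36 'c': at 0 (via fail)
pos 37 'e': at 0
pos 38 'd': at 1
pos 39 'e': at 8
pos 40 'b': at 9
pos 41 'e': at 10  emit P2@[38:41]
pos 42 'e': at 0 (via fail)
pos 43 'e': at 0
pos 44 'd': at 1
pos 45 'e': at 8
pos 46 'b': at 9
pos 47 'e': at 10  emit P2@[44:47]
pos 48 'c': at 0 (via fail)
pos 49 'c': at 0
pos 50 'b': at 4
pos 51 'e': at 5
pos 52 'b': at 6
pos 53 'b': at 7  emit P1@[50:53],P3@[52:53]
pos 54 'd': at 1 (via fail)
pos 55 'c': at 0 (via fail)
pos 56 'd': at 1
pos 57 'b': at 4 (via fail)
pos 58 'e': at 5
pos 59 'b': at 6
pos 60 'b': at 7  emit P1@[57:60],P3@[59:60]

Matches: [[6,0],[10,1],[10,3],[15,1],[15,3],[18,0],[24,3],[27,0],[41,2],[47,2],[53,1],[53,3],[60,1],[60,3]]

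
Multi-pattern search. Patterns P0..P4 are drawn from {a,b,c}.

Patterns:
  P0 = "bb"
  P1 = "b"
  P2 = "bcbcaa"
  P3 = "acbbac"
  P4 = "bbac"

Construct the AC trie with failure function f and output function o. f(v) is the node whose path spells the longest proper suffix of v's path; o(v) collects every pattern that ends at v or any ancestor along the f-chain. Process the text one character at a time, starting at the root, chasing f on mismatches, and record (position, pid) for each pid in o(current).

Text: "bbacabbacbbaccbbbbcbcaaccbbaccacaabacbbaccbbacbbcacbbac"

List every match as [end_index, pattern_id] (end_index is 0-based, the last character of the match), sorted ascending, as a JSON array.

Construct AC machine:
Trie (insert patterns):
  n0 'ε': a→8 b→1
  n1 'b': b→2 c→3  [P1 ends]
  n2 'bb': a→14  [P0 ends]
  n3 'bc': b→4
  n4 'bcb': c→5
  n5 'bcbc': a→6
  n6 'bcbca': a→7
  n7 'bcbcaa': ·  [P2 ends]
  n8 'a': c→9
  n9 'ac': b→10
  n10 'acb': b→11
  n11 'acbb': a→12
  n12 'acbba': c→13
  n13 'acbbac': ·  [P3 ends]
  n14 'bba': c→15
  n15 'bbac': ·  [P4 ends]

Failure links (BFS by depth):
  n1('b'): parent n0 fail=0; on 'b' 0 → fail=0;  out {1}∪∅={1}
  n8('a'): parent n0 fail=0; on 'a' 0 → fail=0;  out ∅∪∅=∅
  n2('bb'): parent n1 fail=0; on 'b' 0 → fail=1;  out {0}∪{1}={0,1}
  n3('bc'): parent n1 fail=0; on 'c' 0 → fail=0;  out ∅∪∅=∅
  n9('ac'): parent n8 fail=0; on 'c' 0 → fail=0;  out ∅∪∅=∅
  n4('bcb'): parent n3 fail=0; on 'b' 0 → fail=1;  out ∅∪{1}={1}
  n10('acb'): parent n9 fail=0; on 'b' 0 → fail=1;  out ∅∪{1}={1}
  n14('bba'): parent n2 fail=1; on 'a' 1→0 → fail=8;  out ∅∪∅=∅
  n5('bcbc'): parent n4 fail=1; on 'c' 1 → fail=3;  out ∅∪∅=∅
  n11('acbb'): parent n10 fail=1; on 'b' 1 → fail=2;  out ∅∪{0,1}={0,1}
  n15('bbac'): parent n14 fail=8; on 'c' 8 → fail=9;  out {4}∪∅={4}
  n6('bcbca'): parent n5 fail=3; on 'a' 3→0 → fail=8;  out ∅∪∅=∅
  n12('acbba'): parent n11 fail=2; on 'a' 2 → fail=14;  out ∅∪∅=∅
  n7('bcbcaa'): parent n6 fail=8; on 'a' 8→0 → fail=8;  out {2}∪∅={2}
  n13('acbbac'): parent n12 fail=14; on 'c' 14 → fail=15;  out {3}∪{4}={3,4}

Text stream:
pos 0 'b': at 1  ** P1@[0:0]
pos 1 'b': at 2  ** P0@[0:1],P1@[1:1]
pos 2 'a': at 14
pos 3 'c': at 15  ** P4@[0:3]
pos 4 'a': at 8 ·f
pos 5 'b': at 1 ·f  ** P1@[5:5]
pos 6 'b': at 2  ** P0@[5:6],P1@[6:6]
pos 7 'a': at 14
pos 8 'c': at 15  ** P4@[5:8]
pos 9 'b': at 10 ·f  ** P1@[9:9]
pos 10 'b': at 11  ** P0@[9:10],P1@[10:10]
pos 11 'a': at 12
pos 12 'c': at 13  ** P3@[7:12],P4@[9:12]
pos 13 'c': at 0 ·f
pos 14 'b': at 1  ** P1@[14:14]
pos 15 'b': at 2  ** P0@[14:15],P1@[15:15]
pos 16 'b': at 2 ·f  ** P0@[15:16],P1@[16:16]
pos 17 'b': at 2 ·f  ** P0@[16:17],P1@[17:17]
pos 18 'c': at 3 ·f
pos 19 'b': at 4  ** P1@[19:19]
pos 20 'c': at 5
pos 21 'a': at 6
pos 22 'a': at 7  ** P2@[17:22]
pos 23 'c': at 9 ·f
pos 24 'c': at 0 ·f
pos 25 'b': at 1  ** P1@[25:25]
pos 26 'b': at 2  ** P0@[25:26],P1@[26:26]
pos 27 'a': at 14
pos 28 'c': at 15  ** P4@[25:28]
pos 29 'c': at 0 ·f
pos 30 'a': at 8
pos 31 'c': at 9
pos 32 'a': at 8 ·f
pos 33 'a': at 8 ·f
pos 34 'b': at 1 ·f  ** P1@[34:34]
pos 35 'a': at 8 ·f
pos 36 'c': at 9
pos 37 'b': at 10  ** P1@[37:37]
pos 38 'b': at 11  ** P0@[37:38],P1@[38:38]
pos 39 'a': at 12
pos 40 'c': at 13  ** P3@[35:40],P4@[37:40]
pos 41 'c': at 0 ·f
pos 42 'b': at 1  ** P1@[42:42]
pos 43 'b': at 2  ** P0@[42:43],P1@[43:43]
pos 44 'a': at 14
pos 45 'c': at 15  ** P4@[42:45]
pos 46 'b': at 10 ·f  ** P1@[46:46]
pos 47 'b': at 11  ** P0@[46:47],P1@[47:47]
pos 48 'c': at 3 ·f
pos 49 'a': at 8 ·f
pos 50 'c': at 9
pos 51 'b': at 10  ** P1@[51:51]
pos 52 'b': at 11  ** P0@[51:52],P1@[52:52]
pos 53 'a': at 12
pos 54 'c': at 13  ** P3@[49:54],P4@[51:54]

All matches (sorted): [[0,1],[1,0],[1,1],[3,4],[5,1],[6,0],[6,1],[8,4],[9,1],[10,0],[10,1],[12,3],[12,4],[14,1],[15,0],[15,1],[16,0],[16,1],[17,0],[17,1],[19,1],[22,2],[25,1],[26,0],[26,1],[28,4],[34,1],[37,1],[38,0],[38,1],[40,3],[40,4],[42,1],[43,0],[43,1],[45,4],[46,1],[47,0],[47,1],[51,1],[52,0],[52,1],[54,3],[54,4]]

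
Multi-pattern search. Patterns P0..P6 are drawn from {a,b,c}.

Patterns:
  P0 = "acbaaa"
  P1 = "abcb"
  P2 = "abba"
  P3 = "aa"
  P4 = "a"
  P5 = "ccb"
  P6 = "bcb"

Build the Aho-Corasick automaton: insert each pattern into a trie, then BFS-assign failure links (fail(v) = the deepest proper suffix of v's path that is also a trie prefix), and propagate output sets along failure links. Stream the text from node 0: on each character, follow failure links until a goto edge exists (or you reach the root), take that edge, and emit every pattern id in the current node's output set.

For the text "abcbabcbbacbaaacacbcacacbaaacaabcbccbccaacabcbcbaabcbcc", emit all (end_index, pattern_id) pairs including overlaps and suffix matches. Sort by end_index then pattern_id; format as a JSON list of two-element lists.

Construct AC machine:
Trie nodes:
  0='ε' goto a→1 b→16 c→13
  1='a' goto a→12 b→7 c→2  [P4 ends]
  2='ac' goto b→3
  3='acb' goto a→4
  4='acba' goto a→5
  5='acbaa' goto a→6
  6='acbaaa' goto ·  [P0 ends]
  7='ab' goto b→10 c→8
  8='abc' goto b→9
  9='abcb' goto ·  [P1 ends]
  10='abb' goto a→11
  11='abba' goto ·  [P2 ends]
  12='aa' goto ·  [P3 ends]
  13='c' goto c→14
  14='cc' goto b→15
  15='ccb' goto ·  [P5 ends]
  16='b' goto c→17
  17='bc' goto b→18
  18='bcb' goto ·  [P6 ends]

Failure links (BFS by depth):
  fail(1) 'a': from fail(0)=0 chase 'a': 0 ⇒ 0;  out={4}∪out(0)={4}
  fail(13) 'c': from fail(0)=0 chase 'c': 0 ⇒ 0;  out=∅∪out(0)=∅
  fail(16) 'b': from fail(0)=0 chase 'b': 0 ⇒ 0;  out=∅∪out(0)=∅
  fail(2) 'ac': from fail(1)=0 chase 'c': 0 ⇒ 13;  out=∅∪out(13)=∅
  fail(7) 'ab': from fail(1)=0 chase 'b': 0 ⇒ 16;  out=∅∪out(16)=∅
  fail(12) 'aa': from fail(1)=0 chase 'a': 0 ⇒ 1;  out={3}∪out(1)={3,4}
  fail(14) 'cc': from fail(13)=0 chase 'c': 0 ⇒ 13;  out=∅∪out(13)=∅
  fail(17) 'bc': from fail(16)=0 chase 'c': 0 ⇒ 13;  out=∅∪out(13)=∅
  fail(3) 'acb': from fail(2)=13 chase 'b': 13→0 ⇒ 16;  out=∅∪out(16)=∅
  fail(8) 'abc': from fail(7)=16 chase 'c': 16 ⇒ 17;  out=∅∪out(17)=∅
  fail(10) 'abb': from fail(7)=16 chase 'b': 16→0 ⇒ 16;  out=∅∪out(16)=∅
  fail(15) 'ccb': from fail(14)=13 chase 'b': 13→0 ⇒ 16;  out={5}∪out(16)={5}
  fail(18) 'bcb': from fail(17)=13 chase 'b': 13→0 ⇒ 16;  out={6}∪out(16)={6}
  fail(4) 'acba': from fail(3)=16 chase 'a': 16→0 ⇒ 1;  out=∅∪out(1)={4}
  fail(9) 'abcb': from fail(8)=17 chase 'b': 17 ⇒ 18;  out={1}∪out(18)={1,6}
  fail(11) 'abba': from fail(10)=16 chase 'a': 16→0 ⇒ 1;  out={2}∪out(1)={2,4}
  fail(5) 'acbaa': from fail(4)=1 chase 'a': 1 ⇒ 12;  out=∅∪out(12)={3,4}
  fail(6) 'acbaaa': from fail(5)=12 chase 'a': 12→1 ⇒ 12;  out={0}∪out(12)={0,3,4}

Run:
i=0 'a': node 0→1  → match P4@[0:0]
i=1 'b': node 1→7
i=2 'c': node 7→8
i=3 'b': node 8→9  → match P1@[0:3],P6@[1:3]
i=4 'a': node 9→1 (fail-walked)  → match P4@[4:4]
i=5 'b': node 1→7
i=6 'c': node 7→8
i=7 'b': node 8→9  → match P1@[4:7],P6@[5:7]
i=8 'b': node 9→16 (fail-walked)
i=9 'a': node 16→1 (fail-walked)  → match P4@[9:9]
i=10 'c': node 1→2
i=11 'b': node 2→3
i=12 'a': node 3→4  → match P4@[12:12]
i=13 'a': node 4→5  → match P3@[12:13],P4@[13:13]
i=14 'a': node 5→6  → match P0@[9:14],P3@[13:14],P4@[14:14]
i=15 'c': node 6→2 (fail-walked)
i=16 'a': node 2→1 (fail-walked)  → match P4@[16:16]
i=17 'c': node 1→2
i=18 'b': node 2→3
i=19 'c': node 3→17 (fail-walked)
i=20 'a': node 17→1 (fail-walked)  → match P4@[20:20]
i=21 'c': node 1→2
i=22 'a': node 2→1 (fail-walked)  → match P4@[22:22]
i=23 'c': node 1→2
i=24 'b': node 2→3
i=25 'a': node 3→4  → match P4@[25:25]
i=26 'a': node 4→5  → match P3@[25:26],P4@[26:26]
i=27 'a': node 5→6  → match P0@[22:27],P3@[26:27],P4@[27:27]
i=28 'c': node 6→2 (fail-walked)
i=29 'a': node 2→1 (fail-walked)  → match P4@[29:29]
i=30 'a': node 1→12  → match P3@[29:30],P4@[30:30]
i=31 'b': node 12→7 (fail-walked)
i=32 'c': node 7→8
i=33 'b': node 8→9  → match P1@[30:33],P6@[31:33]
i=34 'c': node 9→17 (fail-walked)
i=35 'c': node 17→14 (fail-walked)
i=36 'b': node 14→15  → match P5@[34:36]
i=37 'c': node 15→17 (fail-walked)
i=38 'c': node 17→14 (fail-walked)
i=39 'a': node 14→1 (fail-walked)  → match P4@[39:39]
i=40 'a': node 1→12  → match P3@[39:40],P4@[40:40]
i=41 'c': node 12→2 (fail-walked)
i=42 'a': node 2→1 (fail-walked)  → match P4@[42:42]
i=43 'b': node 1→7
i=44 'c': node 7→8
i=45 'b': node 8→9  → match P1@[42:45],P6@[43:45]
i=46 'c': node 9→17 (fail-walked)
i=47 'b': node 17→18  → match P6@[45:47]
i=48 'a': node 18→1 (fail-walked)  → match P4@[48:48]
i=49 'a': node 1→12  → match P3@[48:49],P4@[49:49]
i=50 'b': node 12→7 (fail-walked)
i=51 'c': node 7→8
i=52 'b': node 8→9  → match P1@[49:52],P6@[50:52]
i=53 'c': node 9→17 (fail-walked)
i=54 'c': node 17→14 (fail-walked)

Result: [[0,4],[3,1],[3,6],[4,4],[7,1],[7,6],[9,4],[12,4],[13,3],[13,4],[14,0],[14,3],[14,4],[16,4],[20,4],[22,4],[25,4],[26,3],[26,4],[27,0],[27,3],[27,4],[29,4],[30,3],[30,4],[33,1],[33,6],[36,5],[39,4],[40,3],[40,4],[42,4],[45,1],[45,6],[47,6],[48,4],[49,3],[49,4],[52,1],[52,6]]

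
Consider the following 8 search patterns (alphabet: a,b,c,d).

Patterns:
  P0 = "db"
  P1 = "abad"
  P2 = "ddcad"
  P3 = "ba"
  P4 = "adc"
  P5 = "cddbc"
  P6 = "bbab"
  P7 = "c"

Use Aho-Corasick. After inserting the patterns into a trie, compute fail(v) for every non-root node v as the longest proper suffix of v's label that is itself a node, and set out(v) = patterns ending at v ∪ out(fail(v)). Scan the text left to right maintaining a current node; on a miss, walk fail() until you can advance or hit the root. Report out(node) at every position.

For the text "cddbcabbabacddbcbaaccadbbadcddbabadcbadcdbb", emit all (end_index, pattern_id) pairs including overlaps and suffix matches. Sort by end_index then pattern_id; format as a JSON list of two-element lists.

Construct AC machine:
Trie (insert patterns):
  0='ε' goto a→3 b→11 c→15 d→1
  1='d' goto b→2 d→7
  2='db' goto ·  ←P0
  3='a' goto b→4 d→13
  4='ab' goto a→5
  5='aba' goto d→6
  6='abad' goto ·  ←P1
  7='dd' goto c→8
  8='ddc' goto a→9
  9='ddca' goto d→10
  10='ddcad' goto ·  ←P2
  11='b' goto a→12 b→20
  12='ba' goto ·  ←P3
  13='ad' goto c→14
  14='adc' goto ·  ←P4
  15='c' goto d→16  ←P7
  16='cd' goto d→17
  17='cdd' goto b→18
  18='cddb' goto c→19
  19='cddbc' goto ·  ←P5
  20='bb' goto a→21
  21='bba' goto b→22
  22='bbab' goto ·  ←P6

Failure links (BFS by depth):
  fail(1) 'd': from fail(0)=0 chase 'd': 0 ⇒ 0;  out=∅∪out(0)=∅
  fail(3) 'a': from fail(0)=0 chase 'a': 0 ⇒ 0;  out=∅∪out(0)=∅
  fail(11) 'b': from fail(0)=0 chase 'b': 0 ⇒ 0;  out=∅∪out(0)=∅
  fail(15) 'c': from fail(0)=0 chase 'c': 0 ⇒ 0;  out={7}∪out(0)={7}
  fail(2) 'db': from fail(1)=0 chase 'b': 0 ⇒ 11;  out={0}∪out(11)={0}
  fail(4) 'ab': from fail(3)=0 chase 'b': 0 ⇒ 11;  out=∅∪out(11)=∅
  fail(7) 'dd': from fail(1)=0 chase 'd': 0 ⇒ 1;  out=∅∪out(1)=∅
  fail(12) 'ba': from fail(11)=0 chase 'a': 0 ⇒ 3;  out={3}∪out(3)={3}
  fail(13) 'ad': from fail(3)=0 chase 'd': 0 ⇒ 1;  out=∅∪out(1)=∅
  fail(16) 'cd': from fail(15)=0 chase 'd': 0 ⇒ 1;  out=∅∪out(1)=∅
  fail(20) 'bb': from fail(11)=0 chase 'b': 0 ⇒ 11;  out=∅∪out(11)=∅
  fail(5) 'aba': from fail(4)=11 chase 'a': 11 ⇒ 12;  out=∅∪out(12)={3}
  fail(8) 'ddc': from fail(7)=1 chase 'c': 1→0 ⇒ 15;  out=∅∪out(15)={7}
  fail(14) 'adc': from fail(13)=1 chase 'c': 1→0 ⇒ 15;  out={4}∪out(15)={4,7}
  fail(17) 'cdd': from fail(16)=1 chase 'd': 1 ⇒ 7;  out=∅∪out(7)=∅
  fail(21) 'bba': from fail(20)=11 chase 'a': 11 ⇒ 12;  out=∅∪out(12)={3}
  fail(6) 'abad': from fail(5)=12 chase 'd': 12→3 ⇒ 13;  out={1}∪out(13)={1}
  fail(9) 'ddca': from fail(8)=15 chase 'a': 15→0 ⇒ 3;  out=∅∪out(3)=∅
  fail(18) 'cddb': from fail(17)=7 chase 'b': 7→1 ⇒ 2;  out=∅∪out(2)={0}
  fail(22) 'bbab': from fail(21)=12 chase 'b': 12→3 ⇒ 4;  out={6}∪out(4)={6}
  fail(10) 'ddcad': from fail(9)=3 chase 'd': 3 ⇒ 13;  out={2}∪out(13)={2}
  fail(19) 'cddbc': from fail(18)=2 chase 'c': 2→11→0 ⇒ 15;  out={5}∪out(15)={5,7}

Run:
i=0 'c': node 0→15  ** P7@[0:0]
i=1 'd': node 15→16
i=2 'd': node 16→17
i=3 'b': node 17→18  ** P0@[2:3]
i=4 'c': node 18→19  ** P5@[0:4],P7@[4:4]
i=5 'a': node 19→3 ·f
i=6 'b': node 3→4
i=7 'b': node 4→20 ·f
i=8 'a': node 20→21  ** P3@[7:8]
i=9 'b': node 21→22  ** P6@[6:9]
i=10 'a': node 22→5 ·f  ** P3@[9:10]
i=11 'c': node 5→15 ·f  ** P7@[11:11]
i=12 'd': node 15→16
i=13 'd': node 16→17
i=14 'b': node 17→18  ** P0@[13:14]
i=15 'c': node 18→19  ** P5@[11:15],P7@[15:15]
i=16 'b': node 19→11 ·f
i=17 'a': node 11→12  ** P3@[16:17]
i=18 'a': node 12→3 ·f
i=19 'c': node 3→15 ·f  ** P7@[19:19]
i=20 'c': node 15→15 ·f  ** P7@[20:20]
i=21 'a': node 15→3 ·f
i=22 'd': node 3→13
i=23 'b': node 13→2 ·f  ** P0@[22:23]
i=24 'b': node 2→20 ·f
i=25 'a': node 20→21  ** P3@[24:25]
i=26 'd': node 21→13 ·f
i=27 'c': node 13→14  ** P4@[25:27],P7@[27:27]
i=28 'd': node 14→16 ·f
i=29 'd': node 16→17
i=30 'b': node 17→18  ** P0@[29:30]
i=31 'a': node 18→12 ·f  ** P3@[30:31]
i=32 'b': node 12→4 ·f
i=33 'a': node 4→5  ** P3@[32:33]
i=34 'd': node 5→6  ** P1@[31:34]
i=35 'c': node 6→14 ·f  ** P4@[33:35],P7@[35:35]
i=36 'b': node 14→11 ·f
i=37 'a': node 11→12  ** P3@[36:37]
i=38 'd': node 12→13 ·f
i=39 'c': node 13→14  ** P4@[37:39],P7@[39:39]
i=40 'd': node 14→16 ·f
i=41 'b': node 16→2 ·f  ** P0@[40:41]
i=42 'b': node 2→20 ·f

Matches: [[0,7],[3,0],[4,5],[4,7],[8,3],[9,6],[10,3],[11,7],[14,0],[15,5],[15,7],[17,3],[19,7],[20,7],[23,0],[25,3],[27,4],[27,7],[30,0],[31,3],[33,3],[34,1],[35,4],[35,7],[37,3],[39,4],[39,7],[41,0]]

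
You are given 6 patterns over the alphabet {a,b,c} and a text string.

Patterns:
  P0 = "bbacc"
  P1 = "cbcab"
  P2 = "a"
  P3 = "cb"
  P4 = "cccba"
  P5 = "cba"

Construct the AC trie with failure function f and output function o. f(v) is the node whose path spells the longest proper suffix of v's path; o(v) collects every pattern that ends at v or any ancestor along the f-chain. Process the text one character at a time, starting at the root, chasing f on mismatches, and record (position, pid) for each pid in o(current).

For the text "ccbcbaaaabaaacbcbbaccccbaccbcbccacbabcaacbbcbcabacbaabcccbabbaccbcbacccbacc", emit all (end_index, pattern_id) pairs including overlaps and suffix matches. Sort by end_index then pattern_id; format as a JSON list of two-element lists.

Build automaton:
Trie (insert patterns):
  0='ε' goto a→11 b→1 c→6
  1='b' goto b→2
  2='bb' goto a→3
  3='bba' goto c→4
  4='bbac' goto c→5
  5='bbacc' goto ·  [P0 ends]
  6='c' goto b→7 c→12
  7='cb' goto a→16 c→8  [P3 ends]
  8='cbc' goto a→9
  9='cbca' goto b→10
  10='cbcab' goto ·  [P1 ends]
  11='a' goto ·  [P2 ends]
  12='cc' goto c→13
  13='ccc' goto b→14
  14='cccb' goto a→15
  15='cccba' goto ·  [P4 ends]
  16='cba' goto ·  [P5 ends]

BFS fail/out derivation:
  n1('b'): parent n0 fail=0; on 'b' 0 → fail=0;  out ∅∪∅=∅
  n6('c'): parent n0 fail=0; on 'c' 0 → fail=0;  out ∅∪∅=∅
  n11('a'): parent n0 fail=0; on 'a' 0 → fail=0;  out {2}∪∅={2}
  n2('bb'): parent n1 fail=0; on 'b' 0 → fail=1;  out ∅∪∅=∅
  n7('cb'): parent n6 fail=0; on 'b' 0 → fail=1;  out {3}∪∅={3}
  n12('cc'): parent n6 fail=0; on 'c' 0 → fail=6;  out ∅∪∅=∅
  n3('bba'): parent n2 fail=1; on 'a' 1→0 → fail=11;  out ∅∪{2}={2}
  n8('cbc'): parent n7 fail=1; on 'c' 1→0 → fail=6;  out ∅∪∅=∅
  n13('ccc'): parent n12 fail=6; on 'c' 6 → fail=12;  out ∅∪∅=∅
  n16('cba'): parent n7 fail=1; on 'a' 1→0 → fail=11;  out {5}∪{2}={2,5}
  n4('bbac'): parent n3 fail=11; on 'c' 11→0 → fail=6;  out ∅∪∅=∅
  n9('cbca'): parent n8 fail=6; on 'a' 6→0 → fail=11;  out ∅∪{2}={2}
  n14('cccb'): parent n13 fail=12; on 'b' 12→6 → fail=7;  out ∅∪{3}={3}
  n5('bbacc'): parent n4 fail=6; on 'c' 6 → fail=12;  out {0}∪∅={0}
  n10('cbcab'): parent n9 fail=11; on 'b' 11→0 → fail=1;  out {1}∪∅={1}
  n15('cccba'): parent n14 fail=7; on 'a' 7 → fail=16;  out {4}∪{2,5}={2,4,5}

Scan:
[0] read 'c'  n0⇒n6
[1] read 'c'  n6⇒n12
[2] read 'b'  n12⇒n7 (via fail)  emit P3@[1:2]
[3] read 'c'  n7⇒n8
[4] read 'b'  n8⇒n7 (via fail)  emit P3@[3:4]
[5] read 'a'  n7⇒n16  emit P2@[5:5],P5@[3:5]
[6] read 'a'  n16⇒n11 (via fail)  emit P2@[6:6]
[7] read 'a'  n11⇒n11 (via fail)  emit P2@[7:7]
[8] read 'a'  n11⇒n11 (via fail)  emit P2@[8:8]
[9] read 'b'  n11⇒n1 (via fail)
[10] read 'a'  n1⇒n11 (via fail)  emit P2@[10:10]
[11] read 'a'  n11⇒n11 (via fail)  emit P2@[11:11]
[12] read 'a'  n11⇒n11 (via fail)  emit P2@[12:12]
[13] read 'c'  n11⇒n6 (via fail)
[14] read 'b'  n6⇒n7  emit P3@[13:14]
[15] read 'c'  n7⇒n8
[16] read 'b'  n8⇒n7 (via fail)  emit P3@[15:16]
[17] read 'b'  n7⇒n2 (via fail)
[18] read 'a'  n2⇒n3  emit P2@[18:18]
[19] read 'c'  n3⇒n4
[20] read 'c'  n4⇒n5  emit P0@[16:20]
[21] read 'c'  n5⇒n13 (via fail)
[22] read 'c'  n13⇒n13 (via fail)
[23] read 'b'  n13⇒n14  emit P3@[22:23]
[24] read 'a'  n14⇒n15  emit P2@[24:24],P4@[20:24],P5@[22:24]
[25] read 'c'  n15⇒n6 (via fail)
[26] read 'c'  n6⇒n12
[27] read 'b'  n12⇒n7 (via fail)  emit P3@[26:27]
[28] read 'c'  n7⇒n8
[29] read 'b'  n8⇒n7 (via fail)  emit P3@[28:29]
[30] read 'c'  n7⇒n8
[31] read 'c'  n8⇒n12 (via fail)
[32] read 'a'  n12⇒n11 (via fail)  emit P2@[32:32]
[33] read 'c'  n11⇒n6 (via fail)
[34] read 'b'  n6⇒n7  emit P3@[33:34]
[35] read 'a'  n7⇒n16  emit P2@[35:35],P5@[33:35]
[36] read 'b'  n16⇒n1 (via fail)
[37] read 'c'  n1⇒n6 (via fail)
[38] read 'a'  n6⇒n11 (via fail)  emit P2@[38:38]
[39] read 'a'  n11⇒n11 (via fail)  emit P2@[39:39]
[40] read 'c'  n11⇒n6 (via fail)
[41] read 'b'  n6⇒n7  emit P3@[40:41]
[42] read 'b'  n7⇒n2 (via fail)
[43] read 'c'  n2⇒n6 (via fail)
[44] read 'b'  n6⇒n7  emit P3@[43:44]
[45] read 'c'  n7⇒n8
[46] read 'a'  n8⇒n9  emit P2@[46:46]
[47] read 'b'  n9⇒n10  emit P1@[43:47]
[48] read 'a'  n10⇒n11 (via fail)  emit P2@[48:48]
[49] read 'c'  n11⇒n6 (via fail)
[50] read 'b'  n6⇒n7  emit P3@[49:50]
[51] read 'a'  n7⇒n16  emit P2@[51:51],P5@[49:51]
[52] read 'a'  n16⇒n11 (via fail)  emit P2@[52:52]
[53] read 'b'  n11⇒n1 (via fail)
[54] read 'c'  n1⇒n6 (via fail)
[55] read 'c'  n6⇒n12
[56] read 'c'  n12⇒n13
[57] read 'b'  n13⇒n14  emit P3@[56:57]
[58] read 'a'  n14⇒n15  emit P2@[58:58],P4@[54:58],P5@[56:58]
[59] read 'b'  n15⇒n1 (via fail)
[60] read 'b'  n1⇒n2
[61] read 'a'  n2⇒n3  emit P2@[61:61]
[62] read 'c'  n3⇒n4
[63] read 'c'  n4⇒n5  emit P0@[59:63]
[64] read 'b'  n5⇒n7 (via fail)  emit P3@[63:64]
[65] read 'c'  n7⇒n8
[66] read 'b'  n8⇒n7 (via fail)  emit P3@[65:66]
[67] read 'a'  n7⇒n16  emit P2@[67:67],P5@[65:67]
[68] read 'c'  n16⇒n6 (via fail)
[69] read 'c'  n6⇒n12
[70] read 'c'  n12⇒n13
[71] read 'b'  n13⇒n14  emit P3@[70:71]
[72] read 'a'  n14⇒n15  emit P2@[72:72],P4@[68:72],P5@[70:72]
[73] read 'c'  n15⇒n6 (via fail)
[74] read 'c'  n6⇒n12

All matches (sorted): [[2,3],[4,3],[5,2],[5,5],[6,2],[7,2],[8,2],[10,2],[11,2],[12,2],[14,3],[16,3],[18,2],[20,0],[23,3],[24,2],[24,4],[24,5],[27,3],[29,3],[32,2],[34,3],[35,2],[35,5],[38,2],[39,2],[41,3],[44,3],[46,2],[47,1],[48,2],[50,3],[51,2],[51,5],[52,2],[57,3],[58,2],[58,4],[58,5],[61,2],[63,0],[64,3],[66,3],[67,2],[67,5],[71,3],[72,2],[72,4],[72,5]]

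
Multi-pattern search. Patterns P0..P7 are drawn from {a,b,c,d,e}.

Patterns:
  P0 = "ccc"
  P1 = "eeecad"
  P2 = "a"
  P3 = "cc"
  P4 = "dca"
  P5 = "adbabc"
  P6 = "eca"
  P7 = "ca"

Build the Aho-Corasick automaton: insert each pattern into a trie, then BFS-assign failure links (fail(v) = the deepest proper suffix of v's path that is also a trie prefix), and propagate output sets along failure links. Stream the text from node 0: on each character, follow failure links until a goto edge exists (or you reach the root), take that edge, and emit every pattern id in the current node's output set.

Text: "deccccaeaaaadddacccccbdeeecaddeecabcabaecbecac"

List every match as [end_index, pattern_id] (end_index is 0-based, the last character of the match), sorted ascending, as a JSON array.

Build automaton:
Trie (insert patterns):
  n0 'ε': a→10 c→1 d→11 e→4
  n1 'c': a→21 c→2
  n2 'cc': c→3  [P3 ends]
  n3 'ccc': ·  [P0 ends]
  n4 'e': c→19 e→5
  n5 'ee': e→6
  n6 'eee': c→7
  n7 'eeec': a→8
  n8 'eeeca': d→9
  n9 'eeecad': ·  [P1 ends]
  n10 'a': d→14  [P2 ends]
  n11 'd': c→12
  n12 'dc': a→13
  n13 'dca': ·  [P4 ends]
  n14 'ad': b→15
  n15 'adb': a→16
  n16 'adba': b→17
  n17 'adbab': c→18
  n18 'adbabc': ·  [P5 ends]
  n19 'ec': a→20
  n20 'eca': ·  [P6 ends]
  n21 'ca': ·  [P7 ends]

Failure links (BFS by depth):
  fail(1) 'c': from fail(0)=0 chase 'c': 0 ⇒ 0;  out=∅∪out(0)=∅
  fail(4) 'e': from fail(0)=0 chase 'e': 0 ⇒ 0;  out=∅∪out(0)=∅
  fail(10) 'a': from fail(0)=0 chase 'a': 0 ⇒ 0;  out={2}∪out(0)={2}
  fail(11) 'd': from fail(0)=0 chase 'd': 0 ⇒ 0;  out=∅∪out(0)=∅
  fail(2) 'cc': from fail(1)=0 chase 'c': 0 ⇒ 1;  out={3}∪out(1)={3}
  fail(5) 'ee': from fail(4)=0 chase 'e': 0 ⇒ 4;  out=∅∪out(4)=∅
  fail(12) 'dc': from fail(11)=0 chase 'c': 0 ⇒ 1;  out=∅∪out(1)=∅
  fail(14) 'ad': from fail(10)=0 chase 'd': 0 ⇒ 11;  out=∅∪out(11)=∅
  fail(19) 'ec': from fail(4)=0 chase 'c': 0 ⇒ 1;  out=∅∪out(1)=∅
  fail(21) 'ca': from fail(1)=0 chase 'a': 0 ⇒ 10;  out={7}∪out(10)={2,7}
  fail(3) 'ccc': from fail(2)=1 chase 'c': 1 ⇒ 2;  out={0}∪out(2)={0,3}
  fail(6) 'eee': from fail(5)=4 chase 'e': 4 ⇒ 5;  out=∅∪out(5)=∅
  fail(13) 'dca': from fail(12)=1 chase 'a': 1 ⇒ 21;  out={4}∪out(21)={2,4,7}
  fail(15) 'adb': from fail(14)=11 chase 'b': 11→0 ⇒ 0;  out=∅∪out(0)=∅
  fail(20) 'eca': from fail(19)=1 chase 'a': 1 ⇒ 21;  out={6}∪out(21)={2,6,7}
  fail(7) 'eeec': from fail(6)=5 chase 'c': 5→4 ⇒ 19;  out=∅∪out(19)=∅
  fail(16) 'adba': from fail(15)=0 chase 'a': 0 ⇒ 10;  out=∅∪out(10)={2}
  fail(8) 'eeeca': from fail(7)=19 chase 'a': 19 ⇒ 20;  out=∅∪out(20)={2,6,7}
  fail(17) 'adbab': from fail(16)=10 chase 'b': 10→0 ⇒ 0;  out=∅∪out(0)=∅
  fail(9) 'eeecad': from fail(8)=20 chase 'd': 20→21→10 ⇒ 14;  out={1}∪out(14)={1}
  fail(18) 'adbabc': from fail(17)=0 chase 'c': 0 ⇒ 1;  out={5}∪out(1)={5}

Text stream:
[0] read 'd'  n0⇒n11
[1] read 'e'  n11⇒n4 (via fail)
[2] read 'c'  n4⇒n19
[3] read 'c'  n19⇒n2 (via fail)  emit P3@[2:3]
[4] read 'c'  n2⇒n3  emit P0@[2:4],P3@[3:4]
[5] read 'c'  n3⇒n3 (via fail)  emit P0@[3:5],P3@[4:5]
[6] read 'a'  n3⇒n21 (via fail)  emit P2@[6:6],P7@[5:6]
[7] read 'e'  n21⇒n4 (via fail)
[8] read 'a'  n4⇒n10 (via fail)  emit P2@[8:8]
[9] read 'a'  n10⇒n10 (via fail)  emit P2@[9:9]
[10] read 'a'  n10⇒n10 (via fail)  emit P2@[10:10]
[11] read 'a'  n10⇒n10 (via fail)  emit P2@[11:11]
[12] read 'd'  n10⇒n14
[13] read 'd'  n14⇒n11 (via fail)
[14] read 'd'  n11⇒n11 (via fail)
[15] read 'a'  n11⇒n10 (via fail)  emit P2@[15:15]
[16] read 'c'  n10⇒n1 (via fail)
[17] read 'c'  n1⇒n2  emit P3@[16:17]
[18] read 'c'  n2⇒n3  emit P0@[16:18],P3@[17:18]
[19] read 'c'  n3⇒n3 (via fail)  emit P0@[17:19],P3@[18:19]
[20] read 'c'  n3⇒n3 (via fail)  emit P0@[18:20],P3@[19:20]
[21] read 'b'  n3⇒n0 (via fail)
[22] read 'd'  n0⇒n11
[23] read 'e'  n11⇒n4 (via fail)
[24] read 'e'  n4⇒n5
[25] read 'e'  n5⇒n6
[26] read 'c'  n6⇒n7
[27] read 'a'  n7⇒n8  emit P2@[27:27],P6@[25:27],P7@[26:27]
[28] read 'd'  n8⇒n9  emit P1@[23:28]
[29] read 'd'  n9⇒n11 (via fail)
[30] read 'e'  n11⇒n4 (via fail)
[31] read 'e'  n4⇒n5
[32] read 'c'  n5⇒n19 (via fail)
[33] read 'a'  n19⇒n20  emit P2@[33:33],P6@[31:33],P7@[32:33]
[34] read 'b'  n20⇒n0 (via fail)
[35] read 'c'  n0⇒n1
[36] read 'a'  n1⇒n21  emit P2@[36:36],P7@[35:36]
[37] read 'b'  n21⇒n0 (via fail)
[38] read 'a'  n0⇒n10  emit P2@[38:38]
[39] read 'e'  n10⇒n4 (via fail)
[40] read 'c'  n4⇒n19
[41] read 'b'  n19⇒n0 (via fail)
[42] read 'e'  n0⇒n4
[43] read 'c'  n4⇒n19
[44] read 'a'  n19⇒n20  emit P2@[44:44],P6@[42:44],P7@[43:44]
[45] read 'c'  n20⇒n1 (via fail)

All matches (sorted): [[3,3],[4,0],[4,3],[5,0],[5,3],[6,2],[6,7],[8,2],[9,2],[10,2],[11,2],[15,2],[17,3],[18,0],[18,3],[19,0],[19,3],[20,0],[20,3],[27,2],[27,6],[27,7],[28,1],[33,2],[33,6],[33,7],[36,2],[36,7],[38,2],[44,2],[44,6],[44,7]]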